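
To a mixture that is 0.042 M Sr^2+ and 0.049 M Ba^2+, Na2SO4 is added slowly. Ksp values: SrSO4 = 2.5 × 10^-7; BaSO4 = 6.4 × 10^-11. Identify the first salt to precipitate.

Each salt begins to precipitate when Q = Ksp, i.e. when [SO4^2-] reaches its threshold.
For SrSO4: 2.5 × 10^-7 = 0.042 × [SO4^2-]  ⇒  [SO4^2-] = 6.0 × 10^-6 M.
For BaSO4: 6.4 × 10^-11 = 0.049 × [SO4^2-]  ⇒  [SO4^2-] = 1.3 × 10^-9 M.
The salt with the lower threshold [SO4^2-] precipitates first: BaSO4.

BaSO4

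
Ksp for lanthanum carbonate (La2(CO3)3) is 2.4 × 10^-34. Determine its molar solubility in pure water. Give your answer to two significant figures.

s = 7.4e-8 M

La2(CO3)3(s) ⇌ 2 La^3+ + 3 CO3^2-
Ksp = [La^3+]^2[CO3^2-]^3
If s mol/L of La2(CO3)3 dissolves, [La^3+] = 2s and [CO3^2-] = 3s.
Ksp = (2s)^2(3s)^3 = 108s^5
s^5 = 2.4 × 10^-34 / 108, so s = 7.4 × 10^-8 M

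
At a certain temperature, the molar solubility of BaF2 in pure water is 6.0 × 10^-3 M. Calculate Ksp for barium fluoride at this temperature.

BaF2(s) <=> Ba^2+(aq) + 2 F^-(aq)
For each mole of BaF2 that dissolves: [Ba^2+] = s, [F^-] = 2s.
Ksp = [Ba^2+][F^-]^2
Ksp = s(2s)^2 = 4s^3
Ksp = 4 × (6.0 x 10^-3)^3 = 8.6 x 10^-7

Ksp ≈ 8.6 × 10^-7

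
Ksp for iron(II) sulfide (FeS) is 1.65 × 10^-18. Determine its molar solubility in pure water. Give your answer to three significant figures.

FeS(s) ⇌ Fe^2+(aq) + S^2-(aq)
Ksp = [Fe^2+][S^2-]
If s mol/L of FeS dissolves, [Fe^2+] = s and [S^2-] = s.
Ksp = (s)(s) = s^2
s = √(1.65 × 10^-18) = 1.28 × 10^-9 M

1.28e-9 M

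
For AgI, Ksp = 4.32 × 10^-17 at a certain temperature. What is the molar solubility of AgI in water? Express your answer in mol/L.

6.57e-9 M

AgI(s) ⇌ Ag^+ + I^-
Ksp = [Ag^+][I^-]
For each mole of AgI that dissolves: [Ag^+] = s, [I^-] = s.
Ksp = s × s = s^2
s = (4.32 × 10^-17)^(1/2) = 6.57 × 10^-9 M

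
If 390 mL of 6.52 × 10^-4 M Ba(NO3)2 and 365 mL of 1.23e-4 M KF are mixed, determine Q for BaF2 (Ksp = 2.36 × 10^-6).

Total volume = 390 + 365 = 755 mL.
[Ba^2+] = 6.52 × 10^-4 × (390/755) = 3.368 x 10^-4 M
[F^-] = 1.23 × 10^-4 × (365/755) = 5.946 × 10^-5 M
BaF2(s) ⇌ Ba^2+(aq) + 2 F^-(aq), so Q = [Ba^2+][F^-]^2
Q = (3.368 × 10^-4)(5.946 × 10^-5)^2 = 1.19 × 10^-12
Q < Ksp, so no precipitate of BaF2 forms.

1.19 x 10^-12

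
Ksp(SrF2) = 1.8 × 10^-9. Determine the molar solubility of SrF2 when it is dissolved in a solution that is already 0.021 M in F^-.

SrF2(s) ⇌ Sr^2+(aq) + 2 F^-(aq)
Ksp = [Sr^2+][F^-]^2
If s mol/L dissolves here, [Sr^2+] = s, [F^-] = 0.021 + 2s ≈ 0.021 (common-ion effect: F^- is already 0.021 M).
Ksp ≈ s × (0.021)^2
s = 4.1 × 10^-6 M
Check: 2s = 8.2 x 10^-6 ≪ 0.021, so the approximation is valid.

s ≈ 4.1 x 10^-6 M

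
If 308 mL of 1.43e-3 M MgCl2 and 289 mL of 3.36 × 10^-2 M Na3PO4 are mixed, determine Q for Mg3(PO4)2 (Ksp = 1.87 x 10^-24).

Total volume = 308 + 289 = 597 mL.
[Mg^2+] = 1.43 × 10^-3 × (308/597) = 7.378 × 10^-4 M
[PO4^3-] = 3.36 × 10^-2 × (289/597) = 1.627 × 10^-2 M
Mg3(PO4)2(s) ⇌ 3 Mg^2+ + 2 PO4^3-, so Q = [Mg^2+]^3[PO4^3-]^2
Q = (7.378 x 10^-4)^3(1.627 × 10^-2)^2 = 1.06 x 10^-13
Q > Ksp, so Mg3(PO4)2 will precipitate.

1.06 × 10^-13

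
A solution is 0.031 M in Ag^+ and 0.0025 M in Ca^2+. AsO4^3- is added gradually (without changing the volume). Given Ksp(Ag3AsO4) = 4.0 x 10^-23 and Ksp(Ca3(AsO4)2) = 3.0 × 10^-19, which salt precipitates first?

Ag3AsO4

Precipitation of each salt starts when its ion product equals its Ksp.
For Ag3AsO4: 4.0 x 10^-23 = (0.031)^3 × [AsO4^3-]  ⇒  [AsO4^3-] = 1.3 × 10^-18 M.
For Ca3(AsO4)2: 3.0 × 10^-19 = (0.0025)^3 × [AsO4^3-]^2  ⇒  [AsO4^3-] = 4.4 × 10^-6 M.
The salt with the lower threshold [AsO4^3-] precipitates first: Ag3AsO4.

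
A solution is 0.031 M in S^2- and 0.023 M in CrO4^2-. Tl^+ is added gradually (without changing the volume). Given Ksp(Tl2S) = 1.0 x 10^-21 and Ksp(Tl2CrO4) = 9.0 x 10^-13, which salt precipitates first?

Tl2S

Precipitation of each salt starts when its ion product equals its Ksp.
For Tl2S: 1.0 x 10^-21 = 0.031 × [Tl^+]^2  ⇒  [Tl^+] = 1.8 × 10^-10 M.
For Tl2CrO4: 9.0 x 10^-13 = 0.023 × [Tl^+]^2  ⇒  [Tl^+] = 6.3 × 10^-6 M.
The salt with the lower threshold [Tl^+] precipitates first: Tl2S.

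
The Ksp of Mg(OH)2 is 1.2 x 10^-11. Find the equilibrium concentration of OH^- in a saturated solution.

[OH^-] ≈ 2.9 × 10^-4 M

Mg(OH)2(s) ⇌ Mg^2+(aq) + 2 OH^-(aq)
Ksp = [Mg^2+][OH^-]^2
Let s = molar solubility. Then [Mg^2+] = s and [OH^-] = 2s.
Substituting: Ksp = s(2s)^2 = 4s^3
Solving, s = (1.2 x 10^-11/4)^(1/3) = 1.44 × 10^-4 M
[OH^-] = 2s = 2.9 x 10^-4 M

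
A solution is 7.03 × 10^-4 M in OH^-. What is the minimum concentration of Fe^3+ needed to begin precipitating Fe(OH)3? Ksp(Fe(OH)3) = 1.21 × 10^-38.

[Fe^3+] ≈ 3.48 x 10^-29 M

Fe(OH)3(s) ⇌ Fe^3+(aq) + 3 OH^-(aq)
Ksp = [Fe^3+][OH^-]^3
Precipitation begins when Q = Ksp. With [OH^-] = 7.03 × 10^-4 M:
1.21 × 10^-38 = (7.03 × 10^-4)^3 × [Fe^3+]
[Fe^3+] = (1.21 × 10^-38 / 3.474 × 10^-10) = 3.48 × 10^-29 M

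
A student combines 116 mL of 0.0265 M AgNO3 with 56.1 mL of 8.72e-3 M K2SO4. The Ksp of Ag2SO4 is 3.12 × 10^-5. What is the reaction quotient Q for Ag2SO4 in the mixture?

9.07 × 10^-7

Total volume = 116 + 56.1 = 172.1 mL.
[Ag^+] = 2.65 × 10^-2 × (116/172.1) = 1.786 × 10^-2 M
[SO4^2-] = 8.72 x 10^-3 × (56.1/172.1) = 2.842 × 10^-3 M
Ag2SO4(s) ⇌ 2 Ag^+(aq) + SO4^2-(aq), so Q = [Ag^+]^2[SO4^2-]
Q = (1.786 × 10^-2)^2(2.842 × 10^-3) = 9.07 x 10^-7
Q < Ksp, so no precipitate of Ag2SO4 forms.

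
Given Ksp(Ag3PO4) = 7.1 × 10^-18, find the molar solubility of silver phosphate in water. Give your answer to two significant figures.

Ag3PO4(s) ⇌ 3 Ag^+(aq) + PO4^3-(aq)
Ksp = [Ag^+]^3[PO4^3-]
For each mole of Ag3PO4 that dissolves: [Ag^+] = 3s, [PO4^3-] = s.
Ksp = (3s)^3s = 27s^4
s^4 = 7.1 × 10^-18 / 27, so s = 2.3 × 10^-5 M

2.3 × 10^-5 M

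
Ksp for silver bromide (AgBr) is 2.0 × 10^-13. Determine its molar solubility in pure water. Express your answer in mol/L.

s = 4.5e-7 M

AgBr(s) ⇌ Ag^+ + Br^-
Ksp = [Ag^+][Br^-]
Let s = molar solubility. Then [Ag^+] = s and [Br^-] = s.
Ksp = s × s = s^2
s = √(2.0 × 10^-13) = 4.5 × 10^-7 M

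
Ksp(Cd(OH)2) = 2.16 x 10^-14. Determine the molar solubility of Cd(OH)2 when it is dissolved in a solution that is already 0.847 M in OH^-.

3.01 × 10^-14 M

Cd(OH)2(s) ⇌ Cd^2+(aq) + 2 OH^-(aq)
Ksp = [Cd^2+][OH^-]^2
Let s be the molar solubility in this solution. [Cd^2+] = s, [OH^-] = 0.847 + 2s ≈ 0.847 (since the OH^- already present dominates).
Ksp ≈ s × (0.847)^2
s = 3.01 x 10^-14 M
Check: 2s = 6.0 x 10^-14 ≪ 0.847, so the approximation is valid.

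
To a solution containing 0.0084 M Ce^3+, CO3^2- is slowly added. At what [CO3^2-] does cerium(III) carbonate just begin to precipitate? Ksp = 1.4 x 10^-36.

Ce2(CO3)3(s) ⇌ 2 Ce^3+ + 3 CO3^2-
Ksp = [Ce^3+]^2[CO3^2-]^3
Precipitation begins when Q = Ksp. With [Ce^3+] = 0.0084 M:
1.4 x 10^-36 = (0.0084)^2 × [CO3^2-]^3
[CO3^2-] = (1.4 x 10^-36 / 7.06 x 10^-5)^(1/3) = 2.7 × 10^-11 M

2.7 × 10^-11 M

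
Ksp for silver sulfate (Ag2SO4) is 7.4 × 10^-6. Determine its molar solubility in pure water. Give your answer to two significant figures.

Ag2SO4(s) <=> 2 Ag^+ + SO4^2-
Ksp = [Ag^+]^2[SO4^2-]
If s mol/L of Ag2SO4 dissolves, [Ag^+] = 2s and [SO4^2-] = s.
So Ksp = (2s)^2 × s = 4s^3
s^3 = 7.4 × 10^-6 / 4, so s = 1.2 × 10^-2 M

0.012 M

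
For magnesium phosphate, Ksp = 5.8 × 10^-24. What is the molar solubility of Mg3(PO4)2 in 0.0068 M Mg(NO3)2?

Mg3(PO4)2(s) ⇌ 3 Mg^2+ + 2 PO4^3-
Ksp = [Mg^2+]^3[PO4^3-]^2
If s mol/L dissolves here, [Mg^2+] = 0.0068 + 3s ≈ 0.0068, [PO4^3-] = 2s (Ksp is small, so little additional dissolves).
Ksp ≈ (0.0068)^3 × (2s)^2
s = 2.1 × 10^-9 M
Check: 3s = 6.4 × 10^-9 ≪ 0.0068, so the approximation is valid.

s ≈ 2.1e-9 M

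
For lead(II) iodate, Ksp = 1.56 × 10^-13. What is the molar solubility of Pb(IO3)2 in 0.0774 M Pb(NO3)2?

Pb(IO3)2(s) ⇌ Pb^2+(aq) + 2 IO3^-(aq)
Ksp = [Pb^2+][IO3^-]^2
Let s be the molar solubility in this solution. [Pb^2+] = 0.0774 + s ≈ 0.0774, [IO3^-] = 2s (common-ion effect: Pb^2+ is already 0.0774 M).
Ksp ≈ 0.0774 × (2s)^2
s = 7.10 x 10^-7 M
Check: s = 7.1 × 10^-7 ≪ 0.0774, so the approximation is valid.

s ≈ 7.10 x 10^-7 M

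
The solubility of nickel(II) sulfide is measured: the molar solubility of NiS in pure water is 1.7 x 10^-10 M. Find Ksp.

NiS(s) ⇌ Ni^2+ + S^2-
With molar solubility s: [Ni^2+] = s, [S^2-] = s.
Ksp = [Ni^2+][S^2-]
Ksp = s × s = s^2
Ksp = (1.7 × 10^-10)^2 = 2.9 x 10^-20

2.9 × 10^-20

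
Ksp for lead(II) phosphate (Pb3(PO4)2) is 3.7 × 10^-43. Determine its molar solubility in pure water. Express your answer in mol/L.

Pb3(PO4)2(s) ⇌ 3 Pb^2+(aq) + 2 PO4^3-(aq)
Ksp = [Pb^2+]^3[PO4^3-]^2
If s mol/L of Pb3(PO4)2 dissolves, [Pb^2+] = 3s and [PO4^3-] = 2s.
Substituting: Ksp = (3s)^3(2s)^2 = 108s^5
Solving, s = (3.7 × 10^-43/108)^(1/5) = 1.3 × 10^-9 M

1.3e-9 M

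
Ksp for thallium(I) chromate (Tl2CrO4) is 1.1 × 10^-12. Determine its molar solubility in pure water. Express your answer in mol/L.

Tl2CrO4(s) ⇌ 2 Tl^+(aq) + CrO4^2-(aq)
Ksp = [Tl^+]^2[CrO4^2-]
With molar solubility s: [Tl^+] = 2s, [CrO4^2-] = s.
Ksp = (2s)^2s = 4s^3
s = (1.1 × 10^-12 / 4)^(1/3) = 6.5 x 10^-5 M

s = 6.5 x 10^-5 M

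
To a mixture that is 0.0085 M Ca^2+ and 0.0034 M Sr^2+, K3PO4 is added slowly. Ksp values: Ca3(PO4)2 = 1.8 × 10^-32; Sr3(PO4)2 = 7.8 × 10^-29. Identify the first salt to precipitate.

Ca3(PO4)2

Precipitation of each salt starts when its ion product equals its Ksp.
For Ca3(PO4)2: 1.8 × 10^-32 = (0.0085)^3 × [PO4^3-]^2  ⇒  [PO4^3-] = 1.7 × 10^-13 M.
For Sr3(PO4)2: 7.8 × 10^-29 = (0.0034)^3 × [PO4^3-]^2  ⇒  [PO4^3-] = 4.5 × 10^-11 M.
The salt with the lower threshold [PO4^3-] precipitates first: Ca3(PO4)2.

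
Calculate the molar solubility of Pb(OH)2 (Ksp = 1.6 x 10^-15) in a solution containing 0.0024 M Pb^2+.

Pb(OH)2(s) ⇌ Pb^2+ + 2 OH^-
Ksp = [Pb^2+][OH^-]^2
If s mol/L dissolves here, [Pb^2+] = 0.0024 + s ≈ 0.0024, [OH^-] = 2s (common-ion effect: Pb^2+ is already 0.0024 M).
Ksp ≈ 0.0024 × (2s)^2
s = 4.1 x 10^-7 M
Check: s = 4.1 x 10^-7 ≪ 0.0024, so the approximation is valid.

s ≈ 4.1e-7 M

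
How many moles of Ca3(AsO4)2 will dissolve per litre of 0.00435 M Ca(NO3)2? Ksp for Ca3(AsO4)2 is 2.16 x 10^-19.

s = 8.10e-7 M

Ca3(AsO4)2(s) ⇌ 3 Ca^2+(aq) + 2 AsO4^3-(aq)
Ksp = [Ca^2+]^3[AsO4^3-]^2
Let s be the molar solubility in this solution. [Ca^2+] = 0.00435 + 3s ≈ 0.00435, [AsO4^3-] = 2s (common-ion effect: Ca^2+ is already 0.00435 M).
Ksp ≈ (0.00435)^3 × (2s)^2
s = 8.10 x 10^-7 M
Check: 3s = 2.4 × 10^-6 ≪ 0.00435, so the approximation is valid.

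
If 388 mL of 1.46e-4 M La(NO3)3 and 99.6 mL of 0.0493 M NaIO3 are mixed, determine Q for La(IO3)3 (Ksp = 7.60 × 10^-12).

Q ≈ 1.19 × 10^-10

Total volume = 388 + 99.6 = 487.6 mL.
[La^3+] = 1.46 × 10^-4 × (388/487.6) = 1.162 x 10^-4 M
[IO3^-] = 4.93 × 10^-2 × (99.6/487.6) = 1.007 x 10^-2 M
La(IO3)3(s) ⇌ La^3+(aq) + 3 IO3^-(aq), so Q = [La^3+][IO3^-]^3
Q = (1.162 × 10^-4)(1.007 × 10^-2)^3 = 1.19 × 10^-10
Q > Ksp, so La(IO3)3 will precipitate.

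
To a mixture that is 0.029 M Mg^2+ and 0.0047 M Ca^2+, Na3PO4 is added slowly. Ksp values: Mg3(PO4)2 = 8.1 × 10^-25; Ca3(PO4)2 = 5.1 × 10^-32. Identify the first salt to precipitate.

Ca3(PO4)2

Precipitation of each salt starts when its ion product equals its Ksp.
For Mg3(PO4)2: 8.1 × 10^-25 = (0.029)^3 × [PO4^3-]^2  ⇒  [PO4^3-] = 1.8 × 10^-10 M.
For Ca3(PO4)2: 5.1 × 10^-32 = (0.0047)^3 × [PO4^3-]^2  ⇒  [PO4^3-] = 7.0 × 10^-13 M.
The salt with the lower threshold [PO4^3-] precipitates first: Ca3(PO4)2.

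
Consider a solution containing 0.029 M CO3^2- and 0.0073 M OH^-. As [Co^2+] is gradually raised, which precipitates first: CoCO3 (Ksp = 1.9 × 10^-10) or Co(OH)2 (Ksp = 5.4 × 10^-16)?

Each salt begins to precipitate when Q = Ksp, i.e. when [Co^2+] reaches its threshold.
For CoCO3: 1.9 × 10^-10 = 0.029 × [Co^2+]  ⇒  [Co^2+] = 6.6 x 10^-9 M.
For Co(OH)2: 5.4 × 10^-16 = (0.0073)^2 × [Co^2+]  ⇒  [Co^2+] = 1.0 × 10^-11 M.
The salt with the lower threshold [Co^2+] precipitates first: Co(OH)2.

Co(OH)2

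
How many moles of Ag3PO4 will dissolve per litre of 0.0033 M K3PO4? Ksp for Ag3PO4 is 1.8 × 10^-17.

Ag3PO4(s) ⇌ 3 Ag^+ + PO4^3-
Ksp = [Ag^+]^3[PO4^3-]
Let s be the molar solubility in this solution. [Ag^+] = 3s, [PO4^3-] = 0.0033 + s ≈ 0.0033 (common-ion effect: PO4^3- is already 0.0033 M).
Ksp ≈ (3s)^3 × 0.0033
s = 5.9 × 10^-6 M
Check: s = 5.9 x 10^-6 ≪ 0.0033, so the approximation is valid.

5.9 x 10^-6 M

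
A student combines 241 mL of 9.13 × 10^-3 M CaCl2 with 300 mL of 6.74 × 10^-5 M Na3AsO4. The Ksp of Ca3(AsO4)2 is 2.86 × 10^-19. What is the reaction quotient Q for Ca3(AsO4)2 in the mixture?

Q ≈ 9.40 x 10^-17

Total volume = 241 + 300 = 541 mL.
[Ca^2+] = 9.13 × 10^-3 × (241/541) = 4.067 x 10^-3 M
[AsO4^3-] = 6.74 × 10^-5 × (300/541) = 3.738 × 10^-5 M
Ca3(AsO4)2(s) ⇌ 3 Ca^2+(aq) + 2 AsO4^3-(aq), so Q = [Ca^2+]^3[AsO4^3-]^2
Q = (4.067 × 10^-3)^3(3.738 × 10^-5)^2 = 9.40 × 10^-17
Q > Ksp, so Ca3(AsO4)2 will precipitate.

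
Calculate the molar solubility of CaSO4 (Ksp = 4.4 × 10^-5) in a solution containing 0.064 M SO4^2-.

CaSO4(s) ⇌ Ca^2+(aq) + SO4^2-(aq)
Ksp = [Ca^2+][SO4^2-]
Let s be the molar solubility in this solution. [Ca^2+] = s, [SO4^2-] = 0.064 + s ≈ 0.064 (common-ion effect: SO4^2- is already 0.064 M).
Ksp ≈ s × 0.064
s = 6.9 × 10^-4 M
Check: s = 6.9 × 10^-4 ≪ 0.064, so the approximation is valid.

s ≈ 6.9e-4 M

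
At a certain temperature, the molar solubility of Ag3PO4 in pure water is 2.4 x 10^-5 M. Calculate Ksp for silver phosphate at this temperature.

Ag3PO4(s) <=> 3 Ag^+ + PO4^3-
If s mol/L of Ag3PO4 dissolves, [Ag^+] = 3s and [PO4^3-] = s.
Ksp = [Ag^+]^3[PO4^3-]
Substituting: Ksp = (3s)^3s = 27s^4
With s = 2.4 × 10^-5: Ksp = 9.0 × 10^-18

Ksp = 9.0 × 10^-18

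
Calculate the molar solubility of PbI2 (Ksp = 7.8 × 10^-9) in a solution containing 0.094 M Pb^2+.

PbI2(s) ⇌ Pb^2+(aq) + 2 I^-(aq)
Ksp = [Pb^2+][I^-]^2
Let s be the molar solubility in this solution. [Pb^2+] = 0.094 + s ≈ 0.094, [I^-] = 2s (since the Pb^2+ already present dominates).
Ksp ≈ 0.094 × (2s)^2
s = 1.4 × 10^-4 M
Check: s = 1.4 x 10^-4 ≪ 0.094, so the approximation is valid.

1.4 x 10^-4 M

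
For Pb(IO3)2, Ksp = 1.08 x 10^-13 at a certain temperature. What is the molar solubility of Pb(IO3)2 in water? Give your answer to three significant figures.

Pb(IO3)2(s) <=> Pb^2+(aq) + 2 IO3^-(aq)
Ksp = [Pb^2+][IO3^-]^2
If s mol/L of Pb(IO3)2 dissolves, [Pb^2+] = s and [IO3^-] = 2s.
Ksp = s(2s)^2 = 4s^3
Solving, s = (1.08 x 10^-13/4)^(1/3) = 3.00 × 10^-5 M

s = 3.00 × 10^-5 M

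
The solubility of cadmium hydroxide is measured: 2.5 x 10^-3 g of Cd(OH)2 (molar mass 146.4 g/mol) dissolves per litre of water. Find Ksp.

Molar solubility s = (2.5 × 10^-3 g/L) / (146.4 g/mol) = 1.71 x 10^-5 M.
Cd(OH)2(s) <=> Cd^2+ + 2 OH^-
Let s = molar solubility. Then [Cd^2+] = s and [OH^-] = 2s.
Ksp = [Cd^2+][OH^-]^2
Ksp = s(2s)^2 = 4s^3
Ksp = 4 × (1.71 x 10^-5)^3 = 2.0 × 10^-14

Ksp = 2.0 × 10^-14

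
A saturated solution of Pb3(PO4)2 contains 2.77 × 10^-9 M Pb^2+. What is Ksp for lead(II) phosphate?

Pb3(PO4)2(s) <=> 3 Pb^2+ + 2 PO4^3-
Stoichiometry gives [PO4^3-] = (2/3)[Pb^2+] = 1.847 × 10^-9 M.
Ksp = [Pb^2+]^3[PO4^3-]^2
Ksp = (2.77 × 10^-9)^3 × (1.847 x 10^-9)^2 = 7.25 × 10^-44

Ksp ≈ 7.25 × 10^-44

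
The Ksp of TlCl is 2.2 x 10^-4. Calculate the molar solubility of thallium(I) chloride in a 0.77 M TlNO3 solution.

TlCl(s) ⇌ Tl^+(aq) + Cl^-(aq)
Ksp = [Tl^+][Cl^-]
Let s = moles of TlCl that dissolve per litre. [Tl^+] = 0.77 + s ≈ 0.77, [Cl^-] = s (since Tl^+ from TlNO3 dominates).
Ksp ≈ 0.77 × s
s = 2.9 × 10^-4 M
Check: s = 2.9 x 10^-4 ≪ 0.77, so the approximation is valid.

2.9e-4 M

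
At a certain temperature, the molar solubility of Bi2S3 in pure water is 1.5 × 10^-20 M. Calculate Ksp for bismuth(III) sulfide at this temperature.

8.2 x 10^-98

Bi2S3(s) <=> 2 Bi^3+ + 3 S^2-
Let s = molar solubility. Then [Bi^3+] = 2s and [S^2-] = 3s.
Ksp = [Bi^3+]^2[S^2-]^3
Ksp = (2s)^2(3s)^3 = 108s^5
Ksp = 108 × (1.5 × 10^-20)^5 = 8.2 × 10^-98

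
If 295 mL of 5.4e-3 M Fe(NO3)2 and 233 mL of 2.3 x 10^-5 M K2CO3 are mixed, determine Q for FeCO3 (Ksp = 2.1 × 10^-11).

3.1 × 10^-8

Total volume = 295 + 233 = 528 mL.
[Fe^2+] = 5.4 × 10^-3 × (295/528) = 3.02 x 10^-3 M
[CO3^2-] = 2.3 × 10^-5 × (233/528) = 1.01 × 10^-5 M
FeCO3(s) ⇌ Fe^2+ + CO3^2-, so Q = [Fe^2+][CO3^2-]
Q = (3.02 × 10^-3)(1.01 x 10^-5) = 3.1 × 10^-8
Q > Ksp, so FeCO3 will precipitate.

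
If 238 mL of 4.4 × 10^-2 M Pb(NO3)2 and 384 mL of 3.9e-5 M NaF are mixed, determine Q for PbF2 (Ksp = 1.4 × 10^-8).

Total volume = 238 + 384 = 622 mL.
[Pb^2+] = 4.4 × 10^-2 × (238/622) = 1.68 x 10^-2 M
[F^-] = 3.9 x 10^-5 × (384/622) = 2.41 × 10^-5 M
PbF2(s) ⇌ Pb^2+(aq) + 2 F^-(aq), so Q = [Pb^2+][F^-]^2
Q = (1.68 x 10^-2)(2.41 × 10^-5)^2 = 9.8 × 10^-12
Q < Ksp, so no precipitate of PbF2 forms.

Q ≈ 9.8 x 10^-12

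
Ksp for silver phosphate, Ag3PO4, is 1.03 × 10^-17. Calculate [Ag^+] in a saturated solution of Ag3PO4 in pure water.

[Ag^+] = 7.46 × 10^-5 M

Ag3PO4(s) ⇌ 3 Ag^+(aq) + PO4^3-(aq)
Ksp = [Ag^+]^3[PO4^3-]
For each mole of Ag3PO4 that dissolves: [Ag^+] = 3s, [PO4^3-] = s.
Substituting: Ksp = (3s)^3s = 27s^4
s^4 = 1.03 × 10^-17 / 27, so s = 2.485 × 10^-5 M
[Ag^+] = 3s = 7.46 x 10^-5 M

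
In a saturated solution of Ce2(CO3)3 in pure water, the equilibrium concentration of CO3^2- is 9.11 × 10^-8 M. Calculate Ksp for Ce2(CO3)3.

Ce2(CO3)3(s) ⇌ 2 Ce^3+ + 3 CO3^2-
Stoichiometry gives [Ce^3+] = (2/3)[CO3^2-] = 6.073 × 10^-8 M.
Ksp = [Ce^3+]^2[CO3^2-]^3
Ksp = (6.073 × 10^-8)^2 × (9.11 × 10^-8)^3 = 2.79 × 10^-36

2.79 × 10^-36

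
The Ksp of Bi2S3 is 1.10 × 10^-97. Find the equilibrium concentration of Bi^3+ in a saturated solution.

Bi2S3(s) <=> 2 Bi^3+(aq) + 3 S^2-(aq)
Ksp = [Bi^3+]^2[S^2-]^3
Let s = molar solubility. Then [Bi^3+] = 2s and [S^2-] = 3s.
Substituting: Ksp = (2s)^2(3s)^3 = 108s^5
s^5 = 1.10 × 10^-97 / 108, so s = 1.591 × 10^-20 M
[Bi^3+] = 2s = 3.18 × 10^-20 M

[Bi^3+] = 3.18 × 10^-20 M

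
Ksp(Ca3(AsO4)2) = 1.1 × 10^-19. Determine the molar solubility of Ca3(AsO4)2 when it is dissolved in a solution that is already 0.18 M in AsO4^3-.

s = 5.0 × 10^-7 M

Ca3(AsO4)2(s) ⇌ 3 Ca^2+ + 2 AsO4^3-
Ksp = [Ca^2+]^3[AsO4^3-]^2
Let s be the molar solubility in this solution. [Ca^2+] = 3s, [AsO4^3-] = 0.18 + 2s ≈ 0.18 (common-ion effect: AsO4^3- is already 0.18 M).
Ksp ≈ (3s)^3 × (0.18)^2
s = 5.0 x 10^-7 M
Check: 2s = 1.0 × 10^-6 ≪ 0.18, so the approximation is valid.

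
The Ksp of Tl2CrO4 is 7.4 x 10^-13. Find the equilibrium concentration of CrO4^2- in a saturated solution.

Tl2CrO4(s) <=> 2 Tl^+ + CrO4^2-
Ksp = [Tl^+]^2[CrO4^2-]
For each mole of Tl2CrO4 that dissolves: [Tl^+] = 2s, [CrO4^2-] = s.
Ksp = (2s)^2s = 4s^3
Solving, s = (7.4 x 10^-13/4)^(1/3) = 5.70 × 10^-5 M
[CrO4^2-] = s = 5.7 × 10^-5 M

[CrO4^2-] ≈ 5.7 x 10^-5 M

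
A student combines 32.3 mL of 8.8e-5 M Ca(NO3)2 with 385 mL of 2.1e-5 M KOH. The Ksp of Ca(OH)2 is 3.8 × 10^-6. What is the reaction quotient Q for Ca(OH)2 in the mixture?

Q = 2.6 × 10^-15

Total volume = 32.3 + 385 = 417.3 mL.
[Ca^2+] = 8.8 × 10^-5 × (32.3/417.3) = 6.81 x 10^-6 M
[OH^-] = 2.1 × 10^-5 × (385/417.3) = 1.94 × 10^-5 M
Ca(OH)2(s) ⇌ Ca^2+(aq) + 2 OH^-(aq), so Q = [Ca^2+][OH^-]^2
Q = (6.81 x 10^-6)(1.94 × 10^-5)^2 = 2.6 × 10^-15
Q < Ksp, so no precipitate of Ca(OH)2 forms.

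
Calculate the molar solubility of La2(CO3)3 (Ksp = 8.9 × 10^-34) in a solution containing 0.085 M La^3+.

La2(CO3)3(s) ⇌ 2 La^3+(aq) + 3 CO3^2-(aq)
Ksp = [La^3+]^2[CO3^2-]^3
Let s = moles of La2(CO3)3 that dissolve per litre. [La^3+] = 0.085 + 2s ≈ 0.085, [CO3^2-] = 3s (since the La^3+ already present dominates).
Ksp ≈ (0.085)^2 × (3s)^3
s = 1.7 × 10^-11 M
Check: 2s = 3.3 x 10^-11 ≪ 0.085, so the approximation is valid.

1.7 x 10^-11 M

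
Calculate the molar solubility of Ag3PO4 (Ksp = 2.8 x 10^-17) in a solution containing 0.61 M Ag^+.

1.2 × 10^-16 M

Ag3PO4(s) ⇌ 3 Ag^+ + PO4^3-
Ksp = [Ag^+]^3[PO4^3-]
Let s = moles of Ag3PO4 that dissolve per litre. [Ag^+] = 0.61 + 3s ≈ 0.61, [PO4^3-] = s (Ksp is small, so little additional dissolves).
Ksp ≈ (0.61)^3 × s
s = 1.2 × 10^-16 M
Check: 3s = 3.7 × 10^-16 ≪ 0.61, so the approximation is valid.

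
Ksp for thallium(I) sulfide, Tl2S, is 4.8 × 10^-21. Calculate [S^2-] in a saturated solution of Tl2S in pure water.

Tl2S(s) ⇌ 2 Tl^+(aq) + S^2-(aq)
Ksp = [Tl^+]^2[S^2-]
Let s = molar solubility. Then [Tl^+] = 2s and [S^2-] = s.
So Ksp = (2s)^2 × s = 4s^3
s^3 = 4.8 × 10^-21 / 4, so s = 1.06 × 10^-7 M
[S^2-] = s = 1.1 × 10^-7 M

[S^2-] ≈ 1.1 × 10^-7 M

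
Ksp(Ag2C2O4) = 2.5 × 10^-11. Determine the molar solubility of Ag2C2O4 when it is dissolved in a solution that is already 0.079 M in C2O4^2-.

8.9e-6 M

Ag2C2O4(s) <=> 2 Ag^+(aq) + C2O4^2-(aq)
Ksp = [Ag^+]^2[C2O4^2-]
If s mol/L dissolves here, [Ag^+] = 2s, [C2O4^2-] = 0.079 + s ≈ 0.079 (common-ion effect: C2O4^2- is already 0.079 M).
Ksp ≈ (2s)^2 × 0.079
s = 8.9 x 10^-6 M
Check: s = 8.9 × 10^-6 ≪ 0.079, so the approximation is valid.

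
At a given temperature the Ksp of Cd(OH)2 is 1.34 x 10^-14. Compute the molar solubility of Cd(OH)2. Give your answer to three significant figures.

Cd(OH)2(s) ⇌ Cd^2+ + 2 OH^-
Ksp = [Cd^2+][OH^-]^2
With molar solubility s: [Cd^2+] = s, [OH^-] = 2s.
Ksp = s(2s)^2 = 4s^3
s = (1.34 x 10^-14 / 4)^(1/3) = 1.50 × 10^-5 M

s ≈ 1.50 x 10^-5 M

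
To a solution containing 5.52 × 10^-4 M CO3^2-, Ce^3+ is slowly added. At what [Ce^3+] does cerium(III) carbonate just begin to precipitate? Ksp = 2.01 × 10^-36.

[Ce^3+] ≈ 1.09 x 10^-13 M

Ce2(CO3)3(s) <=> 2 Ce^3+ + 3 CO3^2-
Ksp = [Ce^3+]^2[CO3^2-]^3
Precipitation begins when Q = Ksp. With [CO3^2-] = 5.52 × 10^-4 M:
2.01 × 10^-36 = (5.52 × 10^-4)^3 × [Ce^3+]^2
[Ce^3+] = (2.01 × 10^-36 / 1.682 × 10^-10)^(1/2) = 1.09 × 10^-13 M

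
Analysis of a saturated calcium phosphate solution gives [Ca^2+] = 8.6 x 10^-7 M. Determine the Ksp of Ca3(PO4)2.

2.1 × 10^-31

Ca3(PO4)2(s) <=> 3 Ca^2+ + 2 PO4^3-
Stoichiometry gives [PO4^3-] = (2/3)[Ca^2+] = 5.73 × 10^-7 M.
Ksp = [Ca^2+]^3[PO4^3-]^2
Ksp = (8.6 x 10^-7)^3 × (5.73 x 10^-7)^2 = 2.1 × 10^-31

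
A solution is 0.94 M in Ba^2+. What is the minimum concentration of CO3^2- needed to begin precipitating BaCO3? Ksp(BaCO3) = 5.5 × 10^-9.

5.9 x 10^-9 M

BaCO3(s) ⇌ Ba^2+ + CO3^2-
Ksp = [Ba^2+][CO3^2-]
Precipitation begins when Q = Ksp. With [Ba^2+] = 0.94 M:
5.5 × 10^-9 = (0.94) × [CO3^2-]
[CO3^2-] = (5.5 × 10^-9 / 9.4 × 10^-1) = 5.9 x 10^-9 M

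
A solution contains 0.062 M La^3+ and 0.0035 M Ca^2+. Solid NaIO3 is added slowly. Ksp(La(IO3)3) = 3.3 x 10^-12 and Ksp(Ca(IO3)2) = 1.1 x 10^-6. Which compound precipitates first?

Precipitation of each salt starts when its ion product equals its Ksp.
For La(IO3)3: 3.3 x 10^-12 = 0.062 × [IO3^-]^3  ⇒  [IO3^-] = 3.8 × 10^-4 M.
For Ca(IO3)2: 1.1 x 10^-6 = 0.0035 × [IO3^-]^2  ⇒  [IO3^-] = 1.8 × 10^-2 M.
The salt with the lower threshold [IO3^-] precipitates first: La(IO3)3.

La(IO3)3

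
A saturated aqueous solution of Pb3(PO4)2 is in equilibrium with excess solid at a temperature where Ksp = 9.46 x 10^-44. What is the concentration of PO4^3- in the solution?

[PO4^3-] ≈ 1.95 × 10^-9 M

Pb3(PO4)2(s) <=> 3 Pb^2+ + 2 PO4^3-
Ksp = [Pb^2+]^3[PO4^3-]^2
With molar solubility s: [Pb^2+] = 3s, [PO4^3-] = 2s.
Ksp = (3s)^3(2s)^2 = 108s^5
s = (9.46 x 10^-44 / 108)^(1/5) = 9.739 × 10^-10 M
[PO4^3-] = 2s = 1.95 × 10^-9 M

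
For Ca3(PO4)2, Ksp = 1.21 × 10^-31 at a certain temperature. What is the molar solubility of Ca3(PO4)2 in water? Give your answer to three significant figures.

s = 2.57e-7 M

Ca3(PO4)2(s) <=> 3 Ca^2+(aq) + 2 PO4^3-(aq)
Ksp = [Ca^2+]^3[PO4^3-]^2
With molar solubility s: [Ca^2+] = 3s, [PO4^3-] = 2s.
So Ksp = (3s)^3 × (2s)^2 = 108s^5
Solving, s = (1.21 × 10^-31/108)^(1/5) = 2.57 × 10^-7 M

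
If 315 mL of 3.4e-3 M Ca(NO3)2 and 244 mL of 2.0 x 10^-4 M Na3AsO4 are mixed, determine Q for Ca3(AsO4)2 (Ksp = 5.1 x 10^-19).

Q ≈ 5.4 × 10^-17

Total volume = 315 + 244 = 559 mL.
[Ca^2+] = 3.4 × 10^-3 × (315/559) = 1.92 x 10^-3 M
[AsO4^3-] = 2.0 × 10^-4 × (244/559) = 8.73 × 10^-5 M
Ca3(AsO4)2(s) ⇌ 3 Ca^2+ + 2 AsO4^3-, so Q = [Ca^2+]^3[AsO4^3-]^2
Q = (1.92 x 10^-3)^3(8.73 × 10^-5)^2 = 5.4 × 10^-17
Q > Ksp, so Ca3(AsO4)2 will precipitate.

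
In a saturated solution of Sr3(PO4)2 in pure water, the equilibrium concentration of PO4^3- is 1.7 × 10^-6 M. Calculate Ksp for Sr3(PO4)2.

Sr3(PO4)2(s) ⇌ 3 Sr^2+ + 2 PO4^3-
Stoichiometry gives [Sr^2+] = (3/2)[PO4^3-] = 2.55 × 10^-6 M.
Ksp = [Sr^2+]^3[PO4^3-]^2
Ksp = (2.55 × 10^-6)^3 × (1.7 × 10^-6)^2 = 4.8 x 10^-29

Ksp = 4.8e-29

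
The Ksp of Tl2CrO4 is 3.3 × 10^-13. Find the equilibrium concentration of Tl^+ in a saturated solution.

[Tl^+] = 8.7 x 10^-5 M

Tl2CrO4(s) <=> 2 Tl^+ + CrO4^2-
Ksp = [Tl^+]^2[CrO4^2-]
For each mole of Tl2CrO4 that dissolves: [Tl^+] = 2s, [CrO4^2-] = s.
Ksp = (2s)^2s = 4s^3
Solving, s = (3.3 × 10^-13/4)^(1/3) = 4.35 x 10^-5 M
[Tl^+] = 2s = 8.7 × 10^-5 M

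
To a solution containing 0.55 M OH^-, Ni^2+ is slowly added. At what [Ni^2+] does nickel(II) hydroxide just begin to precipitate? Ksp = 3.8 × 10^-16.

Ni(OH)2(s) <=> Ni^2+(aq) + 2 OH^-(aq)
Ksp = [Ni^2+][OH^-]^2
Precipitation begins when Q = Ksp. With [OH^-] = 0.55 M:
3.8 × 10^-16 = (0.55)^2 × [Ni^2+]
[Ni^2+] = (3.8 × 10^-16 / 3.03 × 10^-1) = 1.3 x 10^-15 M

1.3e-15 M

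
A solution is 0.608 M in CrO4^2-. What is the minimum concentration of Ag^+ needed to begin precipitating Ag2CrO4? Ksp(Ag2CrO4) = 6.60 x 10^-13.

[Ag^+] ≈ 1.04 × 10^-6 M

Ag2CrO4(s) ⇌ 2 Ag^+(aq) + CrO4^2-(aq)
Ksp = [Ag^+]^2[CrO4^2-]
Precipitation begins when Q = Ksp. With [CrO4^2-] = 0.608 M:
6.60 x 10^-13 = (0.608) × [Ag^+]^2
[Ag^+] = (6.60 x 10^-13 / 6.08 × 10^-1)^(1/2) = 1.04 × 10^-6 M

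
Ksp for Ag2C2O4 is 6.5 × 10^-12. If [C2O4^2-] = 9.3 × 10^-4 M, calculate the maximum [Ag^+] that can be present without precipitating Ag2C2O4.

Ag2C2O4(s) ⇌ 2 Ag^+ + C2O4^2-
Ksp = [Ag^+]^2[C2O4^2-]
Precipitation begins when Q = Ksp. With [C2O4^2-] = 9.3 × 10^-4 M:
6.5 × 10^-12 = (9.3 × 10^-4) × [Ag^+]^2
[Ag^+] = (6.5 × 10^-12 / 9.3 x 10^-4)^(1/2) = 8.4 × 10^-5 M

[Ag^+] ≈ 8.4e-5 M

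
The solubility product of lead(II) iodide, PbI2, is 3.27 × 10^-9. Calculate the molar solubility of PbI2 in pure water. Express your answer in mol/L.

PbI2(s) <=> Pb^2+(aq) + 2 I^-(aq)
Ksp = [Pb^2+][I^-]^2
With molar solubility s: [Pb^2+] = s, [I^-] = 2s.
So Ksp = s × (2s)^2 = 4s^3
s = (3.27 × 10^-9 / 4)^(1/3) = 9.35 x 10^-4 M

9.35 × 10^-4 M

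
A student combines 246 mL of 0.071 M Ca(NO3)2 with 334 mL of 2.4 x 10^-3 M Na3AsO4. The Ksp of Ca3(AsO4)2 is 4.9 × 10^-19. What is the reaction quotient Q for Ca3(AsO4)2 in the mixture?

Total volume = 246 + 334 = 580 mL.
[Ca^2+] = 7.1 × 10^-2 × (246/580) = 3.01 × 10^-2 M
[AsO4^3-] = 2.4 × 10^-3 × (334/580) = 1.38 x 10^-3 M
Ca3(AsO4)2(s) ⇌ 3 Ca^2+(aq) + 2 AsO4^3-(aq), so Q = [Ca^2+]^3[AsO4^3-]^2
Q = (3.01 x 10^-2)^3(1.38 × 10^-3)^2 = 5.2 x 10^-11
Q > Ksp, so Ca3(AsO4)2 will precipitate.

5.2 × 10^-11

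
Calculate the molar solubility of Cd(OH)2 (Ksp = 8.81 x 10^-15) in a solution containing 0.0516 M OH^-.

Cd(OH)2(s) <=> Cd^2+(aq) + 2 OH^-(aq)
Ksp = [Cd^2+][OH^-]^2
Let s be the molar solubility in this solution. [Cd^2+] = s, [OH^-] = 0.0516 + 2s ≈ 0.0516 (since the OH^- already present dominates).
Ksp ≈ s × (0.0516)^2
s = 3.31 × 10^-12 M
Check: 2s = 6.6 × 10^-12 ≪ 0.0516, so the approximation is valid.

s ≈ 3.31 × 10^-12 M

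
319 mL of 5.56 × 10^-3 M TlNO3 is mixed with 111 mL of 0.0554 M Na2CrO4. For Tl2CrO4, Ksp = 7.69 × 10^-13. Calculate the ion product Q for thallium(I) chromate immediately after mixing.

2.43 × 10^-7

Total volume = 319 + 111 = 430 mL.
[Tl^+] = 5.56 × 10^-3 × (319/430) = 4.125 × 10^-3 M
[CrO4^2-] = 5.54 x 10^-2 × (111/430) = 1.430 × 10^-2 M
Tl2CrO4(s) <=> 2 Tl^+(aq) + CrO4^2-(aq), so Q = [Tl^+]^2[CrO4^2-]
Q = (4.125 × 10^-3)^2(1.430 x 10^-2) = 2.43 × 10^-7
Q > Ksp, so Tl2CrO4 will precipitate.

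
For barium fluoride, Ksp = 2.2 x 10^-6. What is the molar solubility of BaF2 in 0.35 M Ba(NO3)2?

1.3e-3 M

BaF2(s) ⇌ Ba^2+(aq) + 2 F^-(aq)
Ksp = [Ba^2+][F^-]^2
Let s = moles of BaF2 that dissolve per litre. [Ba^2+] = 0.35 + s ≈ 0.35, [F^-] = 2s (since Ba^2+ from Ba(NO3)2 dominates).
Ksp ≈ 0.35 × (2s)^2
s = 1.3 × 10^-3 M
Check: s = 1.3 x 10^-3 ≪ 0.35, so the approximation is valid.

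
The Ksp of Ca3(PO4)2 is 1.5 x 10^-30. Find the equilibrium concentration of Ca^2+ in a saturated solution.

1.3 × 10^-6 M

Ca3(PO4)2(s) ⇌ 3 Ca^2+(aq) + 2 PO4^3-(aq)
Ksp = [Ca^2+]^3[PO4^3-]^2
With molar solubility s: [Ca^2+] = 3s, [PO4^3-] = 2s.
Ksp = (3s)^3(2s)^2 = 108s^5
Solving, s = (1.5 x 10^-30/108)^(1/5) = 4.25 × 10^-7 M
[Ca^2+] = 3s = 1.3 x 10^-6 M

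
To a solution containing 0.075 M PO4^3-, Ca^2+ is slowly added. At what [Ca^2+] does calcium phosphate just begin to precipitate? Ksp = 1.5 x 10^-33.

[Ca^2+] = 6.4 x 10^-11 M

Ca3(PO4)2(s) <=> 3 Ca^2+ + 2 PO4^3-
Ksp = [Ca^2+]^3[PO4^3-]^2
Precipitation begins when Q = Ksp. With [PO4^3-] = 0.075 M:
1.5 x 10^-33 = (0.075)^2 × [Ca^2+]^3
[Ca^2+] = (1.5 x 10^-33 / 5.63 × 10^-3)^(1/3) = 6.4 × 10^-11 M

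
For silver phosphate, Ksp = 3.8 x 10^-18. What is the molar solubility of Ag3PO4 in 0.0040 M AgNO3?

Ag3PO4(s) ⇌ 3 Ag^+(aq) + PO4^3-(aq)
Ksp = [Ag^+]^3[PO4^3-]
If s mol/L dissolves here, [Ag^+] = 0.0040 + 3s ≈ 0.0040, [PO4^3-] = s (common-ion effect: Ag^+ is already 0.0040 M).
Ksp ≈ (0.0040)^3 × s
s = 5.9 × 10^-11 M
Check: 3s = 1.8 × 10^-10 ≪ 0.0040, so the approximation is valid.

s ≈ 5.9 x 10^-11 M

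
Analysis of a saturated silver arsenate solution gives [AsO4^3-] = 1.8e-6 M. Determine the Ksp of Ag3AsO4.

Ag3AsO4(s) ⇌ 3 Ag^+(aq) + AsO4^3-(aq)
Stoichiometry gives [Ag^+] = (3/1)[AsO4^3-] = 5.40 x 10^-6 M.
Ksp = [Ag^+]^3[AsO4^3-]
Ksp = (5.40 x 10^-6)^3 × 1.8 x 10^-6 = 2.8 × 10^-22

2.8 x 10^-22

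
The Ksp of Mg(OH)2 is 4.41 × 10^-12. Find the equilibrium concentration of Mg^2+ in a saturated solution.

1.03e-4 M

Mg(OH)2(s) ⇌ Mg^2+(aq) + 2 OH^-(aq)
Ksp = [Mg^2+][OH^-]^2
With molar solubility s: [Mg^2+] = s, [OH^-] = 2s.
Substituting: Ksp = s(2s)^2 = 4s^3
Solving, s = (4.41 × 10^-12/4)^(1/3) = 1.033 x 10^-4 M
[Mg^2+] = s = 1.03 × 10^-4 M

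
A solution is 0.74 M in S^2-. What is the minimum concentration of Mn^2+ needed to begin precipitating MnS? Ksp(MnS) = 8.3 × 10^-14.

[Mn^2+] = 1.1e-13 M

MnS(s) ⇌ Mn^2+ + S^2-
Ksp = [Mn^2+][S^2-]
Precipitation begins when Q = Ksp. With [S^2-] = 0.74 M:
8.3 × 10^-14 = (0.74) × [Mn^2+]
[Mn^2+] = (8.3 × 10^-14 / 7.4 × 10^-1) = 1.1 x 10^-13 M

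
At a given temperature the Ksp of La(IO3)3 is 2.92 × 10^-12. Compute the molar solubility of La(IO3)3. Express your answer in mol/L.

s ≈ 5.73 x 10^-4 M

La(IO3)3(s) ⇌ La^3+ + 3 IO3^-
Ksp = [La^3+][IO3^-]^3
For each mole of La(IO3)3 that dissolves: [La^3+] = s, [IO3^-] = 3s.
Substituting: Ksp = s(3s)^3 = 27s^4
s^4 = 2.92 × 10^-12 / 27, so s = 5.73 x 10^-4 M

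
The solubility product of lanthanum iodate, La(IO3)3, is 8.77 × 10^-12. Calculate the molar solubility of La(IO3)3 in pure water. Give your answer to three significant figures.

La(IO3)3(s) ⇌ La^3+(aq) + 3 IO3^-(aq)
Ksp = [La^3+][IO3^-]^3
Let s = molar solubility. Then [La^3+] = s and [IO3^-] = 3s.
Ksp = s(3s)^3 = 27s^4
Solving, s = (8.77 × 10^-12/27)^(1/4) = 7.55 × 10^-4 M

7.55e-4 M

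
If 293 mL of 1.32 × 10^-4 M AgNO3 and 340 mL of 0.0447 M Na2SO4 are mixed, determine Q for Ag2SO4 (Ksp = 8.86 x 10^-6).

Q ≈ 8.96e-11

Total volume = 293 + 340 = 633 mL.
[Ag^+] = 1.32 x 10^-4 × (293/633) = 6.110 × 10^-5 M
[SO4^2-] = 4.47 × 10^-2 × (340/633) = 2.401 × 10^-2 M
Ag2SO4(s) <=> 2 Ag^+(aq) + SO4^2-(aq), so Q = [Ag^+]^2[SO4^2-]
Q = (6.110 × 10^-5)^2(2.401 x 10^-2) = 8.96 × 10^-11
Q < Ksp, so no precipitate of Ag2SO4 forms.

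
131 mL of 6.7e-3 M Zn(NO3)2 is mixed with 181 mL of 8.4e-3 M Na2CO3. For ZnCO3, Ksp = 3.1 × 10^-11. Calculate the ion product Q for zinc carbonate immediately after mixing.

Q = 1.4 x 10^-5

Total volume = 131 + 181 = 312 mL.
[Zn^2+] = 6.7 × 10^-3 × (131/312) = 2.81 × 10^-3 M
[CO3^2-] = 8.4 × 10^-3 × (181/312) = 4.87 x 10^-3 M
ZnCO3(s) <=> Zn^2+(aq) + CO3^2-(aq), so Q = [Zn^2+][CO3^2-]
Q = (2.81 × 10^-3)(4.87 x 10^-3) = 1.4 x 10^-5
Q > Ksp, so ZnCO3 will precipitate.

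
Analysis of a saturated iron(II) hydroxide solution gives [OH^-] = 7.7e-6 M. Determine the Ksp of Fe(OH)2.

Fe(OH)2(s) <=> Fe^2+ + 2 OH^-
Stoichiometry gives [Fe^2+] = (1/2)[OH^-] = 3.85 × 10^-6 M.
Ksp = [Fe^2+][OH^-]^2
Ksp = 3.85 x 10^-6 × (7.7 × 10^-6)^2 = 2.3 x 10^-16

2.3 × 10^-16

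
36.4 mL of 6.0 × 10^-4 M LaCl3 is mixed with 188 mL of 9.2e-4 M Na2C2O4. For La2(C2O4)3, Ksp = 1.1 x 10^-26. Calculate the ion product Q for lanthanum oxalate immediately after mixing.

Q ≈ 4.3e-18

Total volume = 36.4 + 188 = 224.4 mL.
[La^3+] = 6.0 × 10^-4 × (36.4/224.4) = 9.73 × 10^-5 M
[C2O4^2-] = 9.2 x 10^-4 × (188/224.4) = 7.71 × 10^-4 M
La2(C2O4)3(s) ⇌ 2 La^3+(aq) + 3 C2O4^2-(aq), so Q = [La^3+]^2[C2O4^2-]^3
Q = (9.73 × 10^-5)^2(7.71 x 10^-4)^3 = 4.3 x 10^-18
Q > Ksp, so La2(C2O4)3 will precipitate.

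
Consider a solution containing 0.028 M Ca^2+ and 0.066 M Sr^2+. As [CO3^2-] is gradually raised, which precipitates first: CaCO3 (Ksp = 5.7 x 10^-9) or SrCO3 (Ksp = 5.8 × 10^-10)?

Precipitation of each salt starts when its ion product equals its Ksp.
For CaCO3: 5.7 x 10^-9 = 0.028 × [CO3^2-]  ⇒  [CO3^2-] = 2.0 x 10^-7 M.
For SrCO3: 5.8 × 10^-10 = 0.066 × [CO3^2-]  ⇒  [CO3^2-] = 8.8 x 10^-9 M.
The salt with the lower threshold [CO3^2-] precipitates first: SrCO3.

SrCO3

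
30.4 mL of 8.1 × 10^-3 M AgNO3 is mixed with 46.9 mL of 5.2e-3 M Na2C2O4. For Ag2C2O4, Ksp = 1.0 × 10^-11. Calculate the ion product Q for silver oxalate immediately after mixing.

Total volume = 30.4 + 46.9 = 77.3 mL.
[Ag^+] = 8.1 × 10^-3 × (30.4/77.3) = 3.19 × 10^-3 M
[C2O4^2-] = 5.2 × 10^-3 × (46.9/77.3) = 3.15 x 10^-3 M
Ag2C2O4(s) ⇌ 2 Ag^+ + C2O4^2-, so Q = [Ag^+]^2[C2O4^2-]
Q = (3.19 × 10^-3)^2(3.15 × 10^-3) = 3.2 × 10^-8
Q > Ksp, so Ag2C2O4 will precipitate.

Q ≈ 3.2e-8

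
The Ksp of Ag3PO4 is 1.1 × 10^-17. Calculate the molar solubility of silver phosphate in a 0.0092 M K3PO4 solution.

s = 3.5e-6 M

Ag3PO4(s) <=> 3 Ag^+(aq) + PO4^3-(aq)
Ksp = [Ag^+]^3[PO4^3-]
Let s be the molar solubility in this solution. [Ag^+] = 3s, [PO4^3-] = 0.0092 + s ≈ 0.0092 (since PO4^3- from K3PO4 dominates).
Ksp ≈ (3s)^3 × 0.0092
s = 3.5 × 10^-6 M
Check: s = 3.5 x 10^-6 ≪ 0.0092, so the approximation is valid.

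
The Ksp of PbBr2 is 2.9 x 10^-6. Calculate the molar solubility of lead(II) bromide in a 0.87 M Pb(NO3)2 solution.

PbBr2(s) ⇌ Pb^2+ + 2 Br^-
Ksp = [Pb^2+][Br^-]^2
Let s be the molar solubility in this solution. [Pb^2+] = 0.87 + s ≈ 0.87, [Br^-] = 2s (common-ion effect: Pb^2+ is already 0.87 M).
Ksp ≈ 0.87 × (2s)^2
s = 9.1 × 10^-4 M
Check: s = 9.1 × 10^-4 ≪ 0.87, so the approximation is valid.

s = 9.1 x 10^-4 M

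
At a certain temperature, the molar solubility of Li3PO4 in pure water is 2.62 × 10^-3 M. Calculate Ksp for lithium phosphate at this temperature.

Ksp ≈ 1.27e-9

Li3PO4(s) ⇌ 3 Li^+ + PO4^3-
With molar solubility s: [Li^+] = 3s, [PO4^3-] = s.
Ksp = [Li^+]^3[PO4^3-]
Ksp = (3s)^3s = 27s^4
Ksp = 27 × (2.62 x 10^-3)^4 = 1.27 x 10^-9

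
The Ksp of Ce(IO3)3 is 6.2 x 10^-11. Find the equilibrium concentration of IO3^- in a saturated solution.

Ce(IO3)3(s) ⇌ Ce^3+ + 3 IO3^-
Ksp = [Ce^3+][IO3^-]^3
For each mole of Ce(IO3)3 that dissolves: [Ce^3+] = s, [IO3^-] = 3s.
So Ksp = s × (3s)^3 = 27s^4
s^4 = 6.2 x 10^-11 / 27, so s = 1.23 × 10^-3 M
[IO3^-] = 3s = 3.7 × 10^-3 M

3.7 × 10^-3 M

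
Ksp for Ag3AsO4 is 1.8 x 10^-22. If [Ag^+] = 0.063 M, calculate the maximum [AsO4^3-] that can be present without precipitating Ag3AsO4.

Ag3AsO4(s) ⇌ 3 Ag^+ + AsO4^3-
Ksp = [Ag^+]^3[AsO4^3-]
Precipitation begins when Q = Ksp. With [Ag^+] = 0.063 M:
1.8 x 10^-22 = (0.063)^3 × [AsO4^3-]
[AsO4^3-] = (1.8 x 10^-22 / 2.50 x 10^-4) = 7.2 × 10^-19 M

7.2e-19 M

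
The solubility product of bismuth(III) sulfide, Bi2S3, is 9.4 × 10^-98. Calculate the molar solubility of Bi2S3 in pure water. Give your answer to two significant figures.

Bi2S3(s) ⇌ 2 Bi^3+(aq) + 3 S^2-(aq)
Ksp = [Bi^3+]^2[S^2-]^3
If s mol/L of Bi2S3 dissolves, [Bi^3+] = 2s and [S^2-] = 3s.
So Ksp = (2s)^2 × (3s)^3 = 108s^5
s = (9.4 × 10^-98 / 108)^(1/5) = 1.5 × 10^-20 M

s = 1.5 × 10^-20 M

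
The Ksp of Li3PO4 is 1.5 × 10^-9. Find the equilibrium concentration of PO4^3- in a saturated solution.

2.7e-3 M

Li3PO4(s) <=> 3 Li^+ + PO4^3-
Ksp = [Li^+]^3[PO4^3-]
Let s = molar solubility. Then [Li^+] = 3s and [PO4^3-] = s.
So Ksp = (3s)^3 × s = 27s^4
s^4 = 1.5 × 10^-9 / 27, so s = 2.73 × 10^-3 M
[PO4^3-] = s = 2.7 x 10^-3 M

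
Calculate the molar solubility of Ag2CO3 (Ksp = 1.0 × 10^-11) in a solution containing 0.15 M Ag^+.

Ag2CO3(s) <=> 2 Ag^+ + CO3^2-
Ksp = [Ag^+]^2[CO3^2-]
Let s = moles of Ag2CO3 that dissolve per litre. [Ag^+] = 0.15 + 2s ≈ 0.15, [CO3^2-] = s (common-ion effect: Ag^+ is already 0.15 M).
Ksp ≈ (0.15)^2 × s
s = 4.4 × 10^-10 M
Check: 2s = 8.9 × 10^-10 ≪ 0.15, so the approximation is valid.

4.4 x 10^-10 M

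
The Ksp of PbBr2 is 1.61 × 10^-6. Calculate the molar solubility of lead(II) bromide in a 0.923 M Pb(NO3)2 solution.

6.60 × 10^-4 M

PbBr2(s) <=> Pb^2+ + 2 Br^-
Ksp = [Pb^2+][Br^-]^2
Let s = moles of PbBr2 that dissolve per litre. [Pb^2+] = 0.923 + s ≈ 0.923, [Br^-] = 2s (common-ion effect: Pb^2+ is already 0.923 M).
Ksp ≈ 0.923 × (2s)^2
s = 6.60 x 10^-4 M
Check: s = 6.6 x 10^-4 ≪ 0.923, so the approximation is valid.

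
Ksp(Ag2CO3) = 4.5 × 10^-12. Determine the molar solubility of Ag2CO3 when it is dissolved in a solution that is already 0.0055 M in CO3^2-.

1.4e-5 M

Ag2CO3(s) <=> 2 Ag^+ + CO3^2-
Ksp = [Ag^+]^2[CO3^2-]
Let s be the molar solubility in this solution. [Ag^+] = 2s, [CO3^2-] = 0.0055 + s ≈ 0.0055 (common-ion effect: CO3^2- is already 0.0055 M).
Ksp ≈ (2s)^2 × 0.0055
s = 1.4 x 10^-5 M
Check: s = 1.4 x 10^-5 ≪ 0.0055, so the approximation is valid.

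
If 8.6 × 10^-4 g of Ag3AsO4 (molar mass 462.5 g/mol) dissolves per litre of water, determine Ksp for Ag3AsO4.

Ksp ≈ 3.2 x 10^-22

Molar solubility s = (8.6 × 10^-4 g/L) / (462.5 g/mol) = 1.86 x 10^-6 M.
Ag3AsO4(s) ⇌ 3 Ag^+(aq) + AsO4^3-(aq)
For each mole of Ag3AsO4 that dissolves: [Ag^+] = 3s, [AsO4^3-] = s.
Ksp = [Ag^+]^3[AsO4^3-]
So Ksp = (3s)^3 × s = 27s^4
With s = 1.86 x 10^-6: Ksp = 3.2 × 10^-22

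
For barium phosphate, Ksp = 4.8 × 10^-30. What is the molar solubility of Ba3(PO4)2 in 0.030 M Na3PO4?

Ba3(PO4)2(s) ⇌ 3 Ba^2+(aq) + 2 PO4^3-(aq)
Ksp = [Ba^2+]^3[PO4^3-]^2
If s mol/L dissolves here, [Ba^2+] = 3s, [PO4^3-] = 0.030 + 2s ≈ 0.030 (common-ion effect: PO4^3- is already 0.030 M).
Ksp ≈ (3s)^3 × (0.030)^2
s = 5.8 × 10^-10 M
Check: 2s = 1.2 × 10^-9 ≪ 0.030, so the approximation is valid.

s ≈ 5.8 x 10^-10 M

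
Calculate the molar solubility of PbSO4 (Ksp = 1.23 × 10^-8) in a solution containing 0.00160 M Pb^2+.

s = 7.69 × 10^-6 M

PbSO4(s) <=> Pb^2+ + SO4^2-
Ksp = [Pb^2+][SO4^2-]
Let s be the molar solubility in this solution. [Pb^2+] = 0.00160 + s ≈ 0.00160, [SO4^2-] = s (Ksp is small, so little additional dissolves).
Ksp ≈ 0.00160 × s
s = 7.69 × 10^-6 M
Check: s = 7.7 × 10^-6 ≪ 0.00160, so the approximation is valid.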